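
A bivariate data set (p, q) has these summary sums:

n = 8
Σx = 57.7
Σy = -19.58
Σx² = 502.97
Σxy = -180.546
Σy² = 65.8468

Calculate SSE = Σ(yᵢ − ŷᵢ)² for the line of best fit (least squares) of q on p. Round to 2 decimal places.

Sxx = Σx² − (Σx)²/n = 502.97 − 416.16125 = 86.80875
Sxy = Σxy − (Σx)(Σy)/n = -180.546 − (-141.22075) = -39.32525
Syy = Σy² − (Σy)²/n = 65.8468 − 47.92205 = 17.92475
b = Sxy/Sxx = -39.32525/86.80875 = -0.453010
SSE = Syy − b·Sxy = 17.92475 − (-0.453010)·(-39.32525) = 0.110010

0.11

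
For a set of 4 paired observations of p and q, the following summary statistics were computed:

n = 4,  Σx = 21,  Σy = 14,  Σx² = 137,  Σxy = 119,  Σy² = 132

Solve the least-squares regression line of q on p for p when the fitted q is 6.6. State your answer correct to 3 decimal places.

7.073

Sxx = Σx² − (Σx)²/n = 137 − 110.25 = 26.75
Sxy = Σxy − (Σx)(Σy)/n = 119 − 73.5 = 45.5
b = Sxy/Sxx = 45.5/26.75 = 1.700935
a = ȳ − b·x̄ = 3.5 − 1.700935·5.25 = -5.429907
Set a + b·x = 6.6: x = (6.6 − (-5.429907)) / 1.700935 = 7.072527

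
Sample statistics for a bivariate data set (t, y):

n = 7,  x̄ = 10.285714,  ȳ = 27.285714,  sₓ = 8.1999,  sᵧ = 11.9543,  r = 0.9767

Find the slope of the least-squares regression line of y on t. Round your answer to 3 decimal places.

b = r · sᵧ/sₓ = 0.9767 · 11.9543/8.1999 = 1.423891

1.424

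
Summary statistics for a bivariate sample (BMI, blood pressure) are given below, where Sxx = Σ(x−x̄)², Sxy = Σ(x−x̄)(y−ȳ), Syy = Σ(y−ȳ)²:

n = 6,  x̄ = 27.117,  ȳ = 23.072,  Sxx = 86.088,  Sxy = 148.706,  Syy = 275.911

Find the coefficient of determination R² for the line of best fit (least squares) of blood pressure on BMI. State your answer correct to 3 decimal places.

R² = Sxy²/(Sxx·Syy) = (148.706)²/(86.088·275.911) = 0.930991

0.931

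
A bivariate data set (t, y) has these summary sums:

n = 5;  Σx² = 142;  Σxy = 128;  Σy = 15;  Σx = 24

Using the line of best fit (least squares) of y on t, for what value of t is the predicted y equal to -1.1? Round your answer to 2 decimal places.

Sxx = Σx² − (Σx)²/n = 142 − 115.2 = 26.8
Sxy = Σxy − (Σx)(Σy)/n = 128 − 72 = 56
b = Sxy/Sxx = 56/26.8 = 2.089552
a = ȳ − b·x̄ = 3 − 2.089552·4.8 = -7.029851
Set a + b·x = -1.1: x = (-1.1 − (-7.029851)) / 2.089552 = 2.837857

2.84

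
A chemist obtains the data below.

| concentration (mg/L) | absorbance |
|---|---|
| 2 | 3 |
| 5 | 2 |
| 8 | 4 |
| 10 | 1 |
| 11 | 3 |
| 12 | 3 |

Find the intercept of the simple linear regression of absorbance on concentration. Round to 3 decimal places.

2.775

n = 6, Σx = 48, Σy = 16, Σxy = 127, Σx² = 458
Sxx = Σx² − (Σx)²/n = 458 − 384 = 74
Sxy = Σxy − (Σx)(Σy)/n = 127 − 128 = -1
b = Sxy/Sxx = -1/74 = -0.013514
a = ȳ − b·x̄ = 2.666667 − (-0.013514)·8 = 2.774775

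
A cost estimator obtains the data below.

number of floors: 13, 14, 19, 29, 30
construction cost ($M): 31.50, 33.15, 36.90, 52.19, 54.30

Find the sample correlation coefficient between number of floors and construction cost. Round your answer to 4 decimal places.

0.9939

n = 5, Σx = 105, Σy = 208.04, Σxy = 4717.21, Σx² = 2467, Σy² = 9125.0686
Sxx = Σx² − (Σx)²/n = 2467 − 2205 = 262
Sxy = Σxy − (Σx)(Σy)/n = 4717.21 − 4368.84 = 348.37
Syy = Σy² − (Σy)²/n = 9125.0686 − 8656.12832 = 468.94028
r = Sxy/√(Sxx·Syy) = 348.37/√(122862.35336) = 348.37/350.517265 = 0.993874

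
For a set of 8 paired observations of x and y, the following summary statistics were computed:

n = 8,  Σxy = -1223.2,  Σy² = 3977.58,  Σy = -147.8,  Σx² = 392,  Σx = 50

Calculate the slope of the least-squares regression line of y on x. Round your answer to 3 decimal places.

-3.767

Sxx = Σx² − (Σx)²/n = 392 − 312.5 = 79.5
Sxy = Σxy − (Σx)(Σy)/n = -1223.2 − (-923.75) = -299.45
b = Sxy/Sxx = -299.45/79.5 = -3.766667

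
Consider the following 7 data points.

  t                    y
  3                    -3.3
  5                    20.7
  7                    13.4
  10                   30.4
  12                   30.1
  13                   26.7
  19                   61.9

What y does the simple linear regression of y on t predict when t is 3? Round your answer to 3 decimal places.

n = 7, Σx = 69, Σy = 179.9, Σxy = 2375.8, Σx² = 857
Sxx = Σx² − (Σx)²/n = 857 − 680.142857 = 176.857143
Sxy = Σxy − (Σx)(Σy)/n = 2375.8 − 1773.3 = 602.5
b = Sxy/Sxx = 602.5/176.857143 = 3.406704
a = ȳ − b·x̄ = 25.7 − 3.406704·9.857143 = -7.880372
ŷ(3) = a + b·3 = -7.880372 + 3.406704·3 = 2.339742

2.340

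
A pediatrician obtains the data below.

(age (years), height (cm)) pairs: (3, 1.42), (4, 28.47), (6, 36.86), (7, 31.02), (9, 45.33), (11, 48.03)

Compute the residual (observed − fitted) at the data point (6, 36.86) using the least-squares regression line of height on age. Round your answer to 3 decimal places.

8.219

n = 6, Σx = 40, Σy = 191.13, Σxy = 1492.74, Σx² = 312
Sxx = Σx² − (Σx)²/n = 312 − 266.666667 = 45.333333
Sxy = Σxy − (Σx)(Σy)/n = 1492.74 − 1274.2 = 218.54
b = Sxy/Sxx = 218.54/45.333333 = 4.820735
a = ȳ − b·x̄ = 31.855 − 4.820735·6.666667 = -0.283235
ŷ(6) = -0.283235 + 4.820735·6 = 28.641176
residual = y − ŷ = 36.86 − 28.641176 = 8.218824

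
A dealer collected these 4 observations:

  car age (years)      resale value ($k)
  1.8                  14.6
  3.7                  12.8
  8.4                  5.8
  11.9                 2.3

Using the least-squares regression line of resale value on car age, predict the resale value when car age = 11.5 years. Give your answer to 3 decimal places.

n = 4, Σx = 25.8, Σy = 35.5, Σxy = 149.73, Σx² = 229.1
Sxx = Σx² − (Σx)²/n = 229.1 − 166.41 = 62.69
Sxy = Σxy − (Σx)(Σy)/n = 149.73 − 228.975 = -79.245
b = Sxy/Sxx = -79.245/62.69 = -1.264077
a = ȳ − b·x̄ = 8.875 − (-1.264077)·6.45 = 17.028298
ŷ(11.5) = a + b·11.5 = 17.028298 + (-1.264077)·11.5 = 2.491410

2.491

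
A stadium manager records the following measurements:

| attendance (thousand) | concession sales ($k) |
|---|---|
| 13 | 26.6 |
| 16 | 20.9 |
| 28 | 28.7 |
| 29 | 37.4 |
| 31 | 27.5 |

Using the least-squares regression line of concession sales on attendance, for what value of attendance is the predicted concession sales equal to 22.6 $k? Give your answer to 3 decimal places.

n = 5, Σx = 117, Σy = 141.1, Σxy = 3420.9, Σx² = 3011
Sxx = Σx² − (Σx)²/n = 3011 − 2737.8 = 273.2
Sxy = Σxy − (Σx)(Σy)/n = 3420.9 − 3301.74 = 119.16
b = Sxy/Sxx = 119.16/273.2 = 0.436164
a = ȳ − b·x̄ = 28.22 − 0.436164·23.4 = 18.013763
Set a + b·x = 22.6: x = (22.6 − 18.013763) / 0.436164 = 10.514938

10.515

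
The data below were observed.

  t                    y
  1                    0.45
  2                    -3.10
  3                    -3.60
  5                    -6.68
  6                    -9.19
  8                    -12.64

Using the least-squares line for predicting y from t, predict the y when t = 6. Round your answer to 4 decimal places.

n = 6, Σx = 25, Σy = -34.76, Σxy = -206.21, Σx² = 139
Sxx = Σx² − (Σx)²/n = 139 − 104.166667 = 34.833333
Sxy = Σxy − (Σx)(Σy)/n = -206.21 − (-144.833333) = -61.376667
b = Sxy/Sxx = -61.376667/34.833333 = -1.762010
a = ȳ − b·x̄ = -5.793333 − (-1.762010)·4.166667 = 1.548373
ŷ(6) = a + b·6 = 1.548373 + (-1.762010)·6 = -9.023684

-9.0237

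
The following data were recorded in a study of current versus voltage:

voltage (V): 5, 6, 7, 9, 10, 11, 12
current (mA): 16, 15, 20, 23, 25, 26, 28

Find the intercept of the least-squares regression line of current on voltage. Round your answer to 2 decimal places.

5.92

n = 7, Σx = 60, Σy = 153, Σxy = 1389, Σx² = 556
Sxx = Σx² − (Σx)²/n = 556 − 514.285714 = 41.714286
Sxy = Σxy − (Σx)(Σy)/n = 1389 − 1311.428571 = 77.571429
b = Sxy/Sxx = 77.571429/41.714286 = 1.859589
a = ȳ − b·x̄ = 21.857143 − 1.859589·8.571429 = 5.917808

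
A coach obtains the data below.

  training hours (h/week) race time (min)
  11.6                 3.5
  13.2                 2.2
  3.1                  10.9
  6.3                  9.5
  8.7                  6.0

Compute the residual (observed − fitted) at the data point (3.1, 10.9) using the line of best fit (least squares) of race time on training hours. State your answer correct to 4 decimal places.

-0.5188

n = 5, Σx = 42.9, Σy = 32.1, Σxy = 215.48, Σx² = 433.79
Sxx = Σx² − (Σx)²/n = 433.79 − 368.082 = 65.708
Sxy = Σxy − (Σx)(Σy)/n = 215.48 − 275.418 = -59.938
b = Sxy/Sxx = -59.938/65.708 = -0.912187
a = ȳ − b·x̄ = 6.42 − (-0.912187)·8.58 = 14.246567
ŷ(3.1) = 14.246567 + (-0.912187)·3.1 = 11.418786
residual = y − ŷ = 10.9 − 11.418786 = -0.518786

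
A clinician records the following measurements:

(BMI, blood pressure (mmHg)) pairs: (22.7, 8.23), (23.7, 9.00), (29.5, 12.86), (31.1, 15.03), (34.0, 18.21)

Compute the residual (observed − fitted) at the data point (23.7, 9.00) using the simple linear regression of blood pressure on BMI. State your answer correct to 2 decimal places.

n = 5, Σx = 141, Σy = 63.33, Σxy = 1866.064, Σx² = 4070.44
Sxx = Σx² − (Σx)²/n = 4070.44 − 3976.2 = 94.24
Sxy = Σxy − (Σx)(Σy)/n = 1866.064 − 1785.906 = 80.158
b = Sxy/Sxx = 80.158/94.24 = 0.850573
a = ȳ − b·x̄ = 12.666 − 0.850573·28.2 = -11.320159
ŷ(23.7) = -11.320159 + 0.850573·23.7 = 8.838421
residual = y − ŷ = 9.00 − 8.838421 = 0.161579

0.16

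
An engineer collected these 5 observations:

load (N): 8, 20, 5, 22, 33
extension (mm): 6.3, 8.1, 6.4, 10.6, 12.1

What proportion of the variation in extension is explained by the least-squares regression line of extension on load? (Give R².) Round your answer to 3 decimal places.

0.908

n = 5, Σx = 88, Σy = 43.5, Σxy = 876.9, Σx² = 2062, Σy² = 405.03
Sxx = Σx² − (Σx)²/n = 2062 − 1548.8 = 513.2
Sxy = Σxy − (Σx)(Σy)/n = 876.9 − 765.6 = 111.3
Syy = Σy² − (Σy)²/n = 405.03 − 378.45 = 26.58
R² = Sxy²/(Sxx·Syy) = (111.3)²/(513.2·26.58) = 0.908131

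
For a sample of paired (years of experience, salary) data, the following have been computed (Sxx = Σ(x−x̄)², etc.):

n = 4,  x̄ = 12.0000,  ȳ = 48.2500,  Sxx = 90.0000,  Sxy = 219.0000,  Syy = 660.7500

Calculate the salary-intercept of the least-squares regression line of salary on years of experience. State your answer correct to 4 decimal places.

19.0500

b = Sxy/Sxx = 219/90 = 2.433333
a = ȳ − b·x̄ = 48.25 − 2.433333·12 = 19.05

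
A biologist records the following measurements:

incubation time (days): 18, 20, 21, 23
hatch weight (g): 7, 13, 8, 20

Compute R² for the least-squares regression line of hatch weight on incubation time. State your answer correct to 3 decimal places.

0.653

n = 4, Σx = 82, Σy = 48, Σxy = 1014, Σx² = 1694, Σy² = 682
Sxx = Σx² − (Σx)²/n = 1694 − 1681 = 13
Sxy = Σxy − (Σx)(Σy)/n = 1014 − 984 = 30
Syy = Σy² − (Σy)²/n = 682 − 576 = 106
R² = Sxy²/(Sxx·Syy) = (30)²/(13·106) = 0.653120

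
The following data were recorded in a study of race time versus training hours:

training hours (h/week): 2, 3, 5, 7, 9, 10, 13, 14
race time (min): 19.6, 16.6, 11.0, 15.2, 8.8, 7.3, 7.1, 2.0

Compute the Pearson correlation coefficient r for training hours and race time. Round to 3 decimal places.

n = 8, Σx = 63, Σy = 87.6, Σxy = 522.9, Σx² = 633, Σy² = 1196.9
Sxx = Σx² − (Σx)²/n = 633 − 496.125 = 136.875
Sxy = Σxy − (Σx)(Σy)/n = 522.9 − 689.85 = -166.95
Syy = Σy² − (Σy)²/n = 1196.9 − 959.22 = 237.68
r = Sxy/√(Sxx·Syy) = -166.95/√(32532.45) = -166.95/180.367541 = -0.925610

-0.926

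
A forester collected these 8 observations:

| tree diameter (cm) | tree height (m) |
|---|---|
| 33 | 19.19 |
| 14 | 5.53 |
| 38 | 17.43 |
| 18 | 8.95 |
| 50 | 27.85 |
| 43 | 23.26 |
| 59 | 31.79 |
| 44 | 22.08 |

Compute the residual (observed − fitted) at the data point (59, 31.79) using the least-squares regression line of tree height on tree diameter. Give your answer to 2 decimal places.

-0.09

n = 8, Σx = 299, Σy = 156.08, Σxy = 6773.94, Σx² = 12819
Sxx = Σx² − (Σx)²/n = 12819 − 11175.125 = 1643.875
Sxy = Σxy − (Σx)(Σy)/n = 6773.94 − 5833.49 = 940.45
b = Sxy/Sxx = 940.45/1643.875 = 0.572093
a = ȳ − b·x̄ = 19.51 − 0.572093·37.375 = -1.871990
ŷ(59) = -1.871990 + 0.572093·59 = 31.881519
residual = y − ŷ = 31.79 − 31.881519 = -0.091519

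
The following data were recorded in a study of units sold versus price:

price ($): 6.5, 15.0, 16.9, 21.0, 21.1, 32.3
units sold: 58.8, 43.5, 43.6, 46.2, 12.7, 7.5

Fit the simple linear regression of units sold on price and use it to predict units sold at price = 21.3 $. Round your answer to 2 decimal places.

30.27

n = 6, Σx = 112.8, Σy = 212.3, Σxy = 3251.96, Σx² = 2482.36
Sxx = Σx² − (Σx)²/n = 2482.36 − 2120.64 = 361.72
Sxy = Σxy − (Σx)(Σy)/n = 3251.96 − 3991.24 = -739.28
b = Sxy/Sxx = -739.28/361.72 = -2.043791
a = ȳ − b·x̄ = 35.383333 − (-2.043791)·18.8 = 73.806600
ŷ(21.3) = a + b·21.3 = 73.806600 + (-2.043791)·21.3 = 30.273856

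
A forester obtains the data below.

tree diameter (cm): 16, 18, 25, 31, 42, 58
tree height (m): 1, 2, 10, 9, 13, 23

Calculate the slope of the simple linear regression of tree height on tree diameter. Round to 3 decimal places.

n = 6, Σx = 190, Σy = 58, Σxy = 2461, Σx² = 7294
Sxx = Σx² − (Σx)²/n = 7294 − 6016.666667 = 1277.333333
Sxy = Σxy − (Σx)(Σy)/n = 2461 − 1836.666667 = 624.333333
b = Sxy/Sxx = 624.333333/1277.333333 = 0.488779

0.489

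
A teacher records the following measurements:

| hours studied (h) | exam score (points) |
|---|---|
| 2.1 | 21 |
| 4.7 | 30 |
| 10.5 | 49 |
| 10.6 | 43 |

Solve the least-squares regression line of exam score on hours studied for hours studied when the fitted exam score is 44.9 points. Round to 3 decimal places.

n = 4, Σx = 27.9, Σy = 143, Σxy = 1155.4, Σx² = 249.11
Sxx = Σx² − (Σx)²/n = 249.11 − 194.6025 = 54.5075
Sxy = Σxy − (Σx)(Σy)/n = 1155.4 − 997.425 = 157.975
b = Sxy/Sxx = 157.975/54.5075 = 2.898225
a = ȳ − b·x̄ = 35.75 − 2.898225·6.975 = 15.534881
Set a + b·x = 44.9: x = (44.9 − 15.534881) / 2.898225 = 10.132105

10.132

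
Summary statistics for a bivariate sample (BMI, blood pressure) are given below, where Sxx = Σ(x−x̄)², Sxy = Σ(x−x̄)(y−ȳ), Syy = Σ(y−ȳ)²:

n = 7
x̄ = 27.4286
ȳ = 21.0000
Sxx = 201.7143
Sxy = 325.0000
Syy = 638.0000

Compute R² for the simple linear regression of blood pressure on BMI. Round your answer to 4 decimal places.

R² = Sxy²/(Sxx·Syy) = (325)²/(201.7143·638) = 0.820747

0.8207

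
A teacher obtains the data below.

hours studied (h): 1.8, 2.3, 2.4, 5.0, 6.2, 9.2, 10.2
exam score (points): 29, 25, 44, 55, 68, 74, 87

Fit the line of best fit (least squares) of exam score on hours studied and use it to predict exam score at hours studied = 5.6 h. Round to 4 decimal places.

56.5297

n = 7, Σx = 37.1, Σy = 382, Σxy = 2480.1, Σx² = 266.41
Sxx = Σx² − (Σx)²/n = 266.41 − 196.63 = 69.78
Sxy = Σxy − (Σx)(Σy)/n = 2480.1 − 2024.6 = 455.5
b = Sxy/Sxx = 455.5/69.78 = 6.527658
a = ȳ − b·x̄ = 54.571429 − 6.527658·5.3 = 19.974839
ŷ(5.6) = a + b·5.6 = 19.974839 + 6.527658·5.6 = 56.529726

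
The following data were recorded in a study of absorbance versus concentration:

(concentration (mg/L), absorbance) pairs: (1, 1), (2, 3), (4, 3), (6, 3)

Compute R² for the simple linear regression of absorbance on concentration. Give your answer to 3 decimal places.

n = 4, Σx = 13, Σy = 10, Σxy = 37, Σx² = 57, Σy² = 28
Sxx = Σx² − (Σx)²/n = 57 − 42.25 = 14.75
Sxy = Σxy − (Σx)(Σy)/n = 37 − 32.5 = 4.5
Syy = Σy² − (Σy)²/n = 28 − 25 = 3
R² = Sxy²/(Sxx·Syy) = (4.5)²/(14.75·3) = 0.457627

0.458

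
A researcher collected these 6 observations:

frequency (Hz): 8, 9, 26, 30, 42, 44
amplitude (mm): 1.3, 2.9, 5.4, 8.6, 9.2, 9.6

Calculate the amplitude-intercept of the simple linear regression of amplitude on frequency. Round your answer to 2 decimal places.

0.39

n = 6, Σx = 159, Σy = 37, Σxy = 1243.7, Σx² = 5421
Sxx = Σx² − (Σx)²/n = 5421 − 4213.5 = 1207.5
Sxy = Σxy − (Σx)(Σy)/n = 1243.7 − 980.5 = 263.2
b = Sxy/Sxx = 263.2/1207.5 = 0.217971
a = ȳ − b·x̄ = 6.166667 − 0.217971·26.5 = 0.390435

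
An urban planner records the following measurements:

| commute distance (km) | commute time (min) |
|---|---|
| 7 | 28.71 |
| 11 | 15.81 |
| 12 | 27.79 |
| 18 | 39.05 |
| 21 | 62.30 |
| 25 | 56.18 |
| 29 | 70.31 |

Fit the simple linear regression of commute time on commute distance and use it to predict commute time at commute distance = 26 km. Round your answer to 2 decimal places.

62.41

n = 7, Σx = 123, Σy = 300.15, Σxy = 6163.05, Σx² = 2545
Sxx = Σx² − (Σx)²/n = 2545 − 2161.285714 = 383.714286
Sxy = Σxy − (Σx)(Σy)/n = 6163.05 − 5274.064286 = 888.985714
b = Sxy/Sxx = 888.985714/383.714286 = 2.316791
a = ȳ − b·x̄ = 42.878571 − 2.316791·17.571429 = 2.169248
ŷ(26) = a + b·26 = 2.169248 + 2.316791·26 = 62.405808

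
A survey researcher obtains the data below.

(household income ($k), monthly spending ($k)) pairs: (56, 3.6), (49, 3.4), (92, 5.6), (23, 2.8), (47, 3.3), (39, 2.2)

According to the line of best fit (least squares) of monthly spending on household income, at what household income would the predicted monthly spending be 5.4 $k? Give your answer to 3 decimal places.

92.424

n = 6, Σx = 306, Σy = 20.9, Σxy = 1188.7, Σx² = 18260
Sxx = Σx² − (Σx)²/n = 18260 − 15606 = 2654
Sxy = Σxy − (Σx)(Σy)/n = 1188.7 − 1065.9 = 122.8
b = Sxy/Sxx = 122.8/2654 = 0.046270
a = ȳ − b·x̄ = 3.483333 − 0.046270·51 = 1.123574
Set a + b·x = 5.4: x = (5.4 − 1.123574) / 0.046270 = 92.423724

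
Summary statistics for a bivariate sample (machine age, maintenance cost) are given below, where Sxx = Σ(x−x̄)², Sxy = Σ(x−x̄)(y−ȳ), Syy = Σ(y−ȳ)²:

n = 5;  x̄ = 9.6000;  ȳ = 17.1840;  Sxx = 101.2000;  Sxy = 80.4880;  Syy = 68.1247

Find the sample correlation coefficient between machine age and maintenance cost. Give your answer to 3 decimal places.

0.969

r = Sxy/√(Sxx·Syy) = 80.488/√(6894.21964) = 80.488/83.031438 = 0.969368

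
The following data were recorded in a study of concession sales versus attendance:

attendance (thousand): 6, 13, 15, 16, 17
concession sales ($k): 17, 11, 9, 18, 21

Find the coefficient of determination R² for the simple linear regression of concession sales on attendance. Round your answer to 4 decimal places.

n = 5, Σx = 67, Σy = 76, Σxy = 1025, Σx² = 975, Σy² = 1256
Sxx = Σx² − (Σx)²/n = 975 − 897.8 = 77.2
Sxy = Σxy − (Σx)(Σy)/n = 1025 − 1018.4 = 6.6
Syy = Σy² − (Σy)²/n = 1256 − 1155.2 = 100.8
R² = Sxy²/(Sxx·Syy) = (6.6)²/(77.2·100.8) = 0.005598

0.0056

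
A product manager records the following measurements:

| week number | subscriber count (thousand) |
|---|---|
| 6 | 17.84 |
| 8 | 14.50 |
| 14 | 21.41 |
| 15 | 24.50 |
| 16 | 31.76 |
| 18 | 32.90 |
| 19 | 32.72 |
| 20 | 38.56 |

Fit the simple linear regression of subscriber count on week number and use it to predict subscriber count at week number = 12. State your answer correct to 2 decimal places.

n = 8, Σx = 116, Σy = 214.19, Σxy = 3383.52, Σx² = 1862
Sxx = Σx² − (Σx)²/n = 1862 − 1682 = 180
Sxy = Σxy − (Σx)(Σy)/n = 3383.52 − 3105.755 = 277.765
b = Sxy/Sxx = 277.765/180 = 1.543139
a = ȳ − b·x̄ = 26.77375 − 1.543139·14.5 = 4.398236
ŷ(12) = a + b·12 = 4.398236 + 1.543139·12 = 22.915903

22.92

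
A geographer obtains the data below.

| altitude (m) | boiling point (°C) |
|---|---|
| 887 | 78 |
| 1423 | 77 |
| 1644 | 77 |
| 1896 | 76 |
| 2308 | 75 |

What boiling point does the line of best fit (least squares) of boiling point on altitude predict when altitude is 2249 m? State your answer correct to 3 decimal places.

75.304

n = 5, Σx = 8158, Σy = 383, Σxy = 622541, Σx² = 14436114
Sxx = Σx² − (Σx)²/n = 14436114 − 13310592.8 = 1125521.2
Sxy = Σxy − (Σx)(Σy)/n = 622541 − 624902.8 = -2361.8
b = Sxy/Sxx = -2361.8/1125521.2 = -0.002098
a = ȳ − b·x̄ = 76.6 − (-0.002098)·1631.6 = 80.023759
ŷ(2249) = a + b·2249 = 80.023759 + (-0.002098)·2249 = 75.304444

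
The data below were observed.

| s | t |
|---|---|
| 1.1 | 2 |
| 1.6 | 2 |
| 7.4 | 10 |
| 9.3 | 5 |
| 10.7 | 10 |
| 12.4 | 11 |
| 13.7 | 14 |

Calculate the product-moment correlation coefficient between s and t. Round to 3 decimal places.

n = 7, Σx = 56.2, Σy = 54, Σxy = 561.1, Σx² = 600.96, Σy² = 550
Sxx = Σx² − (Σx)²/n = 600.96 − 451.205714 = 149.754286
Sxy = Σxy − (Σx)(Σy)/n = 561.1 − 433.542857 = 127.557143
Syy = Σy² − (Σy)²/n = 550 − 416.571429 = 133.428571
r = Sxy/√(Sxx·Syy) = 127.557143/√(19981.500408) = 127.557143/141.355935 = 0.902383

0.902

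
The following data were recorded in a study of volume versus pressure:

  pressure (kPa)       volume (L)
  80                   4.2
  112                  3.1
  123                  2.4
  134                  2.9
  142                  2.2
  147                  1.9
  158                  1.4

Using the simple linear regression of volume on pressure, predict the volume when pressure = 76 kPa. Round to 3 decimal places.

4.331

n = 7, Σx = 896, Σy = 18.1, Σxy = 2179.9, Σx² = 118766
Sxx = Σx² − (Σx)²/n = 118766 − 114688 = 4078
Sxy = Σxy − (Σx)(Σy)/n = 2179.9 − 2316.8 = -136.9
b = Sxy/Sxx = -136.9/4078 = -0.033570
a = ȳ − b·x̄ = 2.585714 − (-0.033570)·128 = 6.882723
ŷ(76) = a + b·76 = 6.882723 + (-0.033570)·76 = 4.331374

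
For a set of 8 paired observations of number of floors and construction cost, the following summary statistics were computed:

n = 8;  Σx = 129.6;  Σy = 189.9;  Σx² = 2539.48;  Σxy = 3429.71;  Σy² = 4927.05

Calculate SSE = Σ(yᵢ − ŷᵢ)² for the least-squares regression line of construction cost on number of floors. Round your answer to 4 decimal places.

135.5409

Sxx = Σx² − (Σx)²/n = 2539.48 − 2099.52 = 439.96
Sxy = Σxy − (Σx)(Σy)/n = 3429.71 − 3076.38 = 353.33
Syy = Σy² − (Σy)²/n = 4927.05 − 4507.75125 = 419.29875
b = Sxy/Sxx = 353.33/439.96 = 0.803096
SSE = Syy − b·Sxy = 419.29875 − 0.803096·353.33 = 135.540934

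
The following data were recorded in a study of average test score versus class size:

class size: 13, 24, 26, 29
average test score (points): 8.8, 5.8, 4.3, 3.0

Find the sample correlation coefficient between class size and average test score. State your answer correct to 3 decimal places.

n = 4, Σx = 92, Σy = 21.9, Σxy = 452.4, Σx² = 2262, Σy² = 138.57
Sxx = Σx² − (Σx)²/n = 2262 − 2116 = 146
Sxy = Σxy − (Σx)(Σy)/n = 452.4 − 503.7 = -51.3
Syy = Σy² − (Σy)²/n = 138.57 − 119.9025 = 18.6675
r = Sxy/√(Sxx·Syy) = -51.3/√(2725.455) = -51.3/52.205890 = -0.982648

-0.983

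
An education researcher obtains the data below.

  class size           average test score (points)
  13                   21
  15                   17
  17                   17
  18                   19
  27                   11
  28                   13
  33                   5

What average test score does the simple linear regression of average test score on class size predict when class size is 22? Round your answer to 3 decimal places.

14.426

n = 7, Σx = 151, Σy = 103, Σxy = 1985, Σx² = 3609
Sxx = Σx² − (Σx)²/n = 3609 − 3257.285714 = 351.714286
Sxy = Σxy − (Σx)(Σy)/n = 1985 − 2221.857143 = -236.857143
b = Sxy/Sxx = -236.857143/351.714286 = -0.673436
a = ȳ − b·x̄ = 14.714286 − (-0.673436)·21.571429 = 29.241267
ŷ(22) = a + b·22 = 29.241267 + (-0.673436)·22 = 14.425670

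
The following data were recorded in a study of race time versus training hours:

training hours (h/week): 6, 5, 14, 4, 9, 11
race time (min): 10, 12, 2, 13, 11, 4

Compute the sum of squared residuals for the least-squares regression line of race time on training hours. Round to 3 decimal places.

n = 6, Σx = 49, Σy = 52, Σxy = 343, Σx² = 475, Σy² = 554
Sxx = Σx² − (Σx)²/n = 475 − 400.166667 = 74.833333
Sxy = Σxy − (Σx)(Σy)/n = 343 − 424.666667 = -81.666667
Syy = Σy² − (Σy)²/n = 554 − 450.666667 = 103.333333
b = Sxy/Sxx = -81.666667/74.833333 = -1.091314
SSE = Syy − b·Sxy = 103.333333 − (-1.091314)·(-81.666667) = 14.209354

14.209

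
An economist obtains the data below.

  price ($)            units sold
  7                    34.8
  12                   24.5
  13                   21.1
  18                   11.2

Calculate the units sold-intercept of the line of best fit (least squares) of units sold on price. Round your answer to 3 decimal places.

49.847

n = 4, Σx = 50, Σy = 91.6, Σxy = 1013.5, Σx² = 686
Sxx = Σx² − (Σx)²/n = 686 − 625 = 61
Sxy = Σxy − (Σx)(Σy)/n = 1013.5 − 1145 = -131.5
b = Sxy/Sxx = -131.5/61 = -2.155738
a = ȳ − b·x̄ = 22.9 − (-2.155738)·12.5 = 49.846721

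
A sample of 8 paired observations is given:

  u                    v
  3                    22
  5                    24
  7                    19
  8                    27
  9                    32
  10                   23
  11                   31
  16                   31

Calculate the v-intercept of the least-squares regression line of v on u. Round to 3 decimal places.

19.266

n = 8, Σx = 69, Σy = 209, Σxy = 1890, Σx² = 705
Sxx = Σx² − (Σx)²/n = 705 − 595.125 = 109.875
Sxy = Σxy − (Σx)(Σy)/n = 1890 − 1802.625 = 87.375
b = Sxy/Sxx = 87.375/109.875 = 0.795222
a = ȳ − b·x̄ = 26.125 − 0.795222·8.625 = 19.266212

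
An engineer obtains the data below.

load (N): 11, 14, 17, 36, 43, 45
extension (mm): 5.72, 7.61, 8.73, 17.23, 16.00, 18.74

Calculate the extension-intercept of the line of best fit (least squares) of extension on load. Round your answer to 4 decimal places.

2.4885

n = 6, Σx = 166, Σy = 74.03, Σxy = 2469.45, Σx² = 5776
Sxx = Σx² − (Σx)²/n = 5776 − 4592.666667 = 1183.333333
Sxy = Σxy − (Σx)(Σy)/n = 2469.45 − 2048.163333 = 421.286667
b = Sxy/Sxx = 421.286667/1183.333333 = 0.356017
a = ȳ − b·x̄ = 12.338333 − 0.356017·27.666667 = 2.488532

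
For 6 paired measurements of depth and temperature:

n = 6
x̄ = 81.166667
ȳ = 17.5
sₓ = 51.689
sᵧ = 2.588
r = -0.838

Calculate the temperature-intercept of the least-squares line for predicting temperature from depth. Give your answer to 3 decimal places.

20.906

b = r · sᵧ/sₓ = -0.838 · 2.588/51.689 = -0.041958
a = ȳ − b·x̄ = 17.5 − (-0.041958)·81.166667 = 20.905555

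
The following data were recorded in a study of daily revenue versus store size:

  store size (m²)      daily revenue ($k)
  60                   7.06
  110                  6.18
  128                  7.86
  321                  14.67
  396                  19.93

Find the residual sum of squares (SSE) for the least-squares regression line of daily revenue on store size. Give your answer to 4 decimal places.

n = 5, Σx = 1015, Σy = 55.7, Σxy = 14710.83, Σx² = 291941, Σy² = 762.2294
Sxx = Σx² − (Σx)²/n = 291941 − 206045 = 85896
Sxy = Σxy − (Σx)(Σy)/n = 14710.83 − 11307.1 = 3403.73
Syy = Σy² − (Σy)²/n = 762.2294 − 620.498 = 141.7314
b = Sxy/Sxx = 3403.73/85896 = 0.039626
SSE = Syy − b·Sxy = 141.7314 − 0.039626·3403.73 = 6.854597

6.8546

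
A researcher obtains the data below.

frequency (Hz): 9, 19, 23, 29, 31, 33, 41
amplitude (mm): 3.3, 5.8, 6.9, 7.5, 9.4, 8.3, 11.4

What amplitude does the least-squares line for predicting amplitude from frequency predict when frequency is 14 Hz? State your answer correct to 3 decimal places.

n = 7, Σx = 185, Σy = 52.6, Σxy = 1548.8, Σx² = 5543
Sxx = Σx² − (Σx)²/n = 5543 − 4889.285714 = 653.714286
Sxy = Σxy − (Σx)(Σy)/n = 1548.8 − 1390.142857 = 158.657143
b = Sxy/Sxx = 158.657143/653.714286 = 0.242701
a = ȳ − b·x̄ = 7.514286 − 0.242701·26.428571 = 1.100044
ŷ(14) = a + b·14 = 1.100044 + 0.242701·14 = 4.497858

4.498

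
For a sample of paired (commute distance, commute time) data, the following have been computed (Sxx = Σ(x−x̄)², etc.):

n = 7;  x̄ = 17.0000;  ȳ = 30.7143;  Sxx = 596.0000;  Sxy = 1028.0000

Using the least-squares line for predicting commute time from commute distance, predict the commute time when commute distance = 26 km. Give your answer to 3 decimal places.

46.238

b = Sxy/Sxx = 1028/596 = 1.724832
a = ȳ − b·x̄ = 30.7143 − 1.724832·17 = 1.392152
ŷ(26) = a + b·26 = 1.392152 + 1.724832·26 = 46.237790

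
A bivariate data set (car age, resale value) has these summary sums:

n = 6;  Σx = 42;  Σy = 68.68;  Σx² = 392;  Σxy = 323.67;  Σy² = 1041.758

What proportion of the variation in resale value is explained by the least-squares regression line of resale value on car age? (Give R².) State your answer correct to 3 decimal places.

0.985

Sxx = Σx² − (Σx)²/n = 392 − 294 = 98
Sxy = Σxy − (Σx)(Σy)/n = 323.67 − 480.76 = -157.09
Syy = Σy² − (Σy)²/n = 1041.758 − 786.157067 = 255.600933
R² = Sxy²/(Sxx·Syy) = (-157.09)²/(98·255.600933) = 0.985164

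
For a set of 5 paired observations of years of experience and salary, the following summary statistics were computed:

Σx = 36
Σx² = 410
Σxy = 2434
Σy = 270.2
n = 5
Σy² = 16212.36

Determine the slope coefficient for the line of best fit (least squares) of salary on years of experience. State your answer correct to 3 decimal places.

3.240

Sxx = Σx² − (Σx)²/n = 410 − 259.2 = 150.8
Sxy = Σxy − (Σx)(Σy)/n = 2434 − 1945.44 = 488.56
b = Sxy/Sxx = 488.56/150.8 = 3.239788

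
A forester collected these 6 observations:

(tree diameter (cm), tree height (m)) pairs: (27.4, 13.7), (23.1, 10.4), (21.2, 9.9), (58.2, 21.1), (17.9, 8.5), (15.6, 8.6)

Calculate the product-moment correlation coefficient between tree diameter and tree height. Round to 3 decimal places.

n = 6, Σx = 163.4, Σy = 72.2, Σxy = 2339.83, Σx² = 5684.82, Σy² = 985.28
Sxx = Σx² − (Σx)²/n = 5684.82 − 4449.926667 = 1234.893333
Sxy = Σxy − (Σx)(Σy)/n = 2339.83 − 1966.246667 = 373.583333
Syy = Σy² − (Σy)²/n = 985.28 − 868.806667 = 116.473333
r = Sxy/√(Sxx·Syy) = 373.583333/√(143832.142844) = 373.583333/379.252084 = 0.985053

0.985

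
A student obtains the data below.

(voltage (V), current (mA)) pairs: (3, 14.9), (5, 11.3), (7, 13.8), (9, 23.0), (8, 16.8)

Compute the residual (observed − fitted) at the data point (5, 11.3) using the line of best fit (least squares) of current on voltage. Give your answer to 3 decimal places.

n = 5, Σx = 32, Σy = 79.8, Σxy = 539.2, Σx² = 228
Sxx = Σx² − (Σx)²/n = 228 − 204.8 = 23.2
Sxy = Σxy − (Σx)(Σy)/n = 539.2 − 510.72 = 28.48
b = Sxy/Sxx = 28.48/23.2 = 1.227586
a = ȳ − b·x̄ = 15.96 − 1.227586·6.4 = 8.103448
ŷ(5) = 8.103448 + 1.227586·5 = 14.241379
residual = y − ŷ = 11.3 − 14.241379 = -2.941379

-2.941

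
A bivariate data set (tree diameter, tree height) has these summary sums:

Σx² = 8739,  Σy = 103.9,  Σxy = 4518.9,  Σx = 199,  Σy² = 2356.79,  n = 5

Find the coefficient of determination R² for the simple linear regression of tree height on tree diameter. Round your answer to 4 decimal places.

Sxx = Σx² − (Σx)²/n = 8739 − 7920.2 = 818.8
Sxy = Σxy − (Σx)(Σy)/n = 4518.9 − 4135.22 = 383.68
Syy = Σy² − (Σy)²/n = 2356.79 − 2159.042 = 197.748
R² = Sxy²/(Sxx·Syy) = (383.68)²/(818.8·197.748) = 0.909177

0.9092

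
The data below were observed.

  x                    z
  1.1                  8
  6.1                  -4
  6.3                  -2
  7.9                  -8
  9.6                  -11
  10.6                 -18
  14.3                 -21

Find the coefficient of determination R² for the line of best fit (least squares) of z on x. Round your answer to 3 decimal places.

n = 7, Σx = 55.9, Σy = -56, Σxy = -688.1, Σx² = 549.53, Σy² = 1034
Sxx = Σx² − (Σx)²/n = 549.53 − 446.401429 = 103.128571
Sxy = Σxy − (Σx)(Σy)/n = -688.1 − (-447.2) = -240.9
Syy = Σy² − (Σy)²/n = 1034 − 448 = 586
R² = Sxy²/(Sxx·Syy) = (-240.9)²/(103.128571·586) = 0.960278

0.960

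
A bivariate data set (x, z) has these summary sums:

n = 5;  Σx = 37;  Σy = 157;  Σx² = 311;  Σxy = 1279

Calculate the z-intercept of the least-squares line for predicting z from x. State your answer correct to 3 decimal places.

Sxx = Σx² − (Σx)²/n = 311 − 273.8 = 37.2
Sxy = Σxy − (Σx)(Σy)/n = 1279 − 1161.8 = 117.2
b = Sxy/Sxx = 117.2/37.2 = 3.150538
a = ȳ − b·x̄ = 31.4 − 3.150538·7.4 = 8.086022

8.086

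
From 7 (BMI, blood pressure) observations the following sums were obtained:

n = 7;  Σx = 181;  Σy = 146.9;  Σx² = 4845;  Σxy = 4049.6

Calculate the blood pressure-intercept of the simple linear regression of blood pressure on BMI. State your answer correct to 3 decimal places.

-18.412

Sxx = Σx² − (Σx)²/n = 4845 − 4680.142857 = 164.857143
Sxy = Σxy − (Σx)(Σy)/n = 4049.6 − 3798.414286 = 251.185714
b = Sxy/Sxx = 251.185714/164.857143 = 1.523657
a = ȳ − b·x̄ = 20.985714 − 1.523657·25.857143 = -18.411698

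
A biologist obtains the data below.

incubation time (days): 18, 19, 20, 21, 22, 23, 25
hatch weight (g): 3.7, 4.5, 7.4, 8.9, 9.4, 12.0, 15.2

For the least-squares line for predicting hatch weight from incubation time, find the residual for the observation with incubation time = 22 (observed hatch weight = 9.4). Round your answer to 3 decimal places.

-0.754

n = 7, Σx = 148, Σy = 61.1, Σxy = 1349.8, Σx² = 3164
Sxx = Σx² − (Σx)²/n = 3164 − 3129.142857 = 34.857143
Sxy = Σxy − (Σx)(Σy)/n = 1349.8 − 1291.828571 = 57.971429
b = Sxy/Sxx = 57.971429/34.857143 = 1.663115
a = ȳ − b·x̄ = 8.728571 − 1.663115·21.142857 = -26.434426
ŷ(22) = -26.434426 + 1.663115·22 = 10.154098
residual = y − ŷ = 9.4 − 10.154098 = -0.754098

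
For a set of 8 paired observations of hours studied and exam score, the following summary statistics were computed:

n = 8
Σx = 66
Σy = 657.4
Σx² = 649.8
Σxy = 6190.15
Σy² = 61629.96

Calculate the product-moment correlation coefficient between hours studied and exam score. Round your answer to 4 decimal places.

Sxx = Σx² − (Σx)²/n = 649.8 − 544.5 = 105.3
Sxy = Σxy − (Σx)(Σy)/n = 6190.15 − 5423.55 = 766.6
Syy = Σy² − (Σy)²/n = 61629.96 − 54021.845 = 7608.115
r = Sxy/√(Sxx·Syy) = 766.6/√(801134.5095) = 766.6/895.061176 = 0.856478

0.8565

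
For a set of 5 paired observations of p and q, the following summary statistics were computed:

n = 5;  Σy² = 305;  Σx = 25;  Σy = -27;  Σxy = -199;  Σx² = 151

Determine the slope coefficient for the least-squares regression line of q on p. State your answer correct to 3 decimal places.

-2.462

Sxx = Σx² − (Σx)²/n = 151 − 125 = 26
Sxy = Σxy − (Σx)(Σy)/n = -199 − (-135) = -64
b = Sxy/Sxx = -64/26 = -2.461538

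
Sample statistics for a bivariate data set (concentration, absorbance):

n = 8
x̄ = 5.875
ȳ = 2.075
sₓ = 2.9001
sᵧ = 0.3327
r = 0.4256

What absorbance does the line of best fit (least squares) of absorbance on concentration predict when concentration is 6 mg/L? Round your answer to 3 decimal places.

b = r · sᵧ/sₓ = 0.4256 · 0.3327/2.9001 = 0.048825
a = ȳ − b·x̄ = 2.075 − 0.048825·5.875 = 1.788154
ŷ(6) = a + b·6 = 1.788154 + 0.048825·6 = 2.081103

2.081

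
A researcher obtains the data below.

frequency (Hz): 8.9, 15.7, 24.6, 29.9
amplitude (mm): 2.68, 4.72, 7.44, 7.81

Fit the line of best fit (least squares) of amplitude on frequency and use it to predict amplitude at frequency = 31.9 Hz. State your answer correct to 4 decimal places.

n = 4, Σx = 79.1, Σy = 22.65, Σxy = 514.499, Σx² = 1824.87
Sxx = Σx² − (Σx)²/n = 1824.87 − 1564.2025 = 260.6675
Sxy = Σxy − (Σx)(Σy)/n = 514.499 − 447.90375 = 66.59525
b = Sxy/Sxx = 66.59525/260.6675 = 0.255480
a = ȳ − b·x̄ = 5.6625 − 0.255480·19.775 = 0.610389
ŷ(31.9) = a + b·31.9 = 0.610389 + 0.255480·31.9 = 8.760191

8.7602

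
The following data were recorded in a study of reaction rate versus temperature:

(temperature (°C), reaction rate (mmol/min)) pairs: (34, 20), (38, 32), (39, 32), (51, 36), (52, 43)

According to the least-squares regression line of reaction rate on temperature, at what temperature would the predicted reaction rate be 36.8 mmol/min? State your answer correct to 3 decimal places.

47.477

n = 5, Σx = 214, Σy = 163, Σxy = 7216, Σx² = 9426
Sxx = Σx² − (Σx)²/n = 9426 − 9159.2 = 266.8
Sxy = Σxy − (Σx)(Σy)/n = 7216 − 6976.4 = 239.6
b = Sxy/Sxx = 239.6/266.8 = 0.898051
a = ȳ − b·x̄ = 32.6 − 0.898051·42.8 = -5.836582
Set a + b·x = 36.8: x = (36.8 − (-5.836582)) / 0.898051 = 47.476795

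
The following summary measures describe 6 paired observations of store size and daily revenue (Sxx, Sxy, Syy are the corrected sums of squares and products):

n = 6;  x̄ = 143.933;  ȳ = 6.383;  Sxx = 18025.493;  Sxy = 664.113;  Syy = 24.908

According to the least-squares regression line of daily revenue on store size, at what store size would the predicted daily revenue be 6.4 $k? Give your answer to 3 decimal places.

144.394

b = Sxy/Sxx = 664.113/18025.493 = 0.036843
a = ȳ − b·x̄ = 6.383 − 0.036843·143.933 = 1.080078
Set a + b·x = 6.4: x = (6.4 − 1.080078) / 0.036843 = 144.394418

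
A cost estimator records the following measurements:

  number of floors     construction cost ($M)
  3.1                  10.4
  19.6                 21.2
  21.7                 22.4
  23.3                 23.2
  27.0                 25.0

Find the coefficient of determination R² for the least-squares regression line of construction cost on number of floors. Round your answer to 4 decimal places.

n = 5, Σx = 94.7, Σy = 102.2, Σxy = 2149.4, Σx² = 2136.55, Σy² = 2222.6
Sxx = Σx² − (Σx)²/n = 2136.55 − 1793.618 = 342.932
Sxy = Σxy − (Σx)(Σy)/n = 2149.4 − 1935.668 = 213.732
Syy = Σy² − (Σy)²/n = 2222.6 − 2088.968 = 133.632
R² = Sxy²/(Sxx·Syy) = (213.732)²/(342.932·133.632) = 0.996829

0.9968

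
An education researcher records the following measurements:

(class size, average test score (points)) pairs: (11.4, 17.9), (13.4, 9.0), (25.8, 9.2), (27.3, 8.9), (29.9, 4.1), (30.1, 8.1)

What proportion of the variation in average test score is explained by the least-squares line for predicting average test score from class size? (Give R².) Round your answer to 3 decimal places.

n = 6, Σx = 137.9, Σy = 57.2, Σxy = 1171.39, Σx² = 3520.47, Σy² = 647.68
Sxx = Σx² − (Σx)²/n = 3520.47 − 3169.401667 = 351.068333
Sxy = Σxy − (Σx)(Σy)/n = 1171.39 − 1314.646667 = -143.256667
Syy = Σy² − (Σy)²/n = 647.68 − 545.306667 = 102.373333
R² = Sxy²/(Sxx·Syy) = (-143.256667)²/(351.068333·102.373333) = 0.571020

0.571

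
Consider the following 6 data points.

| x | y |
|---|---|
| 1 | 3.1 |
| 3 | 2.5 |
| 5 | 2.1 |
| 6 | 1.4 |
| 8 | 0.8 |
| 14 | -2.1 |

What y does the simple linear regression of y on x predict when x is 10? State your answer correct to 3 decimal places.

-0.251

n = 6, Σx = 37, Σy = 7.8, Σxy = 6.5, Σx² = 331
Sxx = Σx² − (Σx)²/n = 331 − 228.166667 = 102.833333
Sxy = Σxy − (Σx)(Σy)/n = 6.5 − 48.1 = -41.6
b = Sxy/Sxx = -41.6/102.833333 = -0.404538
a = ȳ − b·x̄ = 1.3 − (-0.404538)·6.166667 = 3.794652
ŷ(10) = a + b·10 = 3.794652 + (-0.404538)·10 = -0.250729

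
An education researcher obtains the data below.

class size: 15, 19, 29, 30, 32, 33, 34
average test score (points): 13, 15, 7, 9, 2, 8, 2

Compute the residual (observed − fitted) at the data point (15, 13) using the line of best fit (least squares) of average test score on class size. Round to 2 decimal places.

-2.05

n = 7, Σx = 192, Σy = 56, Σxy = 1349, Σx² = 5596
Sxx = Σx² − (Σx)²/n = 5596 − 5266.285714 = 329.714286
Sxy = Σxy − (Σx)(Σy)/n = 1349 − 1536 = -187
b = Sxy/Sxx = -187/329.714286 = -0.567158
a = ȳ − b·x̄ = 8 − (-0.567158)·27.428571 = 23.556326
ŷ(15) = 23.556326 + (-0.567158)·15 = 15.048960
residual = y − ŷ = 13 − 15.048960 = -2.048960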